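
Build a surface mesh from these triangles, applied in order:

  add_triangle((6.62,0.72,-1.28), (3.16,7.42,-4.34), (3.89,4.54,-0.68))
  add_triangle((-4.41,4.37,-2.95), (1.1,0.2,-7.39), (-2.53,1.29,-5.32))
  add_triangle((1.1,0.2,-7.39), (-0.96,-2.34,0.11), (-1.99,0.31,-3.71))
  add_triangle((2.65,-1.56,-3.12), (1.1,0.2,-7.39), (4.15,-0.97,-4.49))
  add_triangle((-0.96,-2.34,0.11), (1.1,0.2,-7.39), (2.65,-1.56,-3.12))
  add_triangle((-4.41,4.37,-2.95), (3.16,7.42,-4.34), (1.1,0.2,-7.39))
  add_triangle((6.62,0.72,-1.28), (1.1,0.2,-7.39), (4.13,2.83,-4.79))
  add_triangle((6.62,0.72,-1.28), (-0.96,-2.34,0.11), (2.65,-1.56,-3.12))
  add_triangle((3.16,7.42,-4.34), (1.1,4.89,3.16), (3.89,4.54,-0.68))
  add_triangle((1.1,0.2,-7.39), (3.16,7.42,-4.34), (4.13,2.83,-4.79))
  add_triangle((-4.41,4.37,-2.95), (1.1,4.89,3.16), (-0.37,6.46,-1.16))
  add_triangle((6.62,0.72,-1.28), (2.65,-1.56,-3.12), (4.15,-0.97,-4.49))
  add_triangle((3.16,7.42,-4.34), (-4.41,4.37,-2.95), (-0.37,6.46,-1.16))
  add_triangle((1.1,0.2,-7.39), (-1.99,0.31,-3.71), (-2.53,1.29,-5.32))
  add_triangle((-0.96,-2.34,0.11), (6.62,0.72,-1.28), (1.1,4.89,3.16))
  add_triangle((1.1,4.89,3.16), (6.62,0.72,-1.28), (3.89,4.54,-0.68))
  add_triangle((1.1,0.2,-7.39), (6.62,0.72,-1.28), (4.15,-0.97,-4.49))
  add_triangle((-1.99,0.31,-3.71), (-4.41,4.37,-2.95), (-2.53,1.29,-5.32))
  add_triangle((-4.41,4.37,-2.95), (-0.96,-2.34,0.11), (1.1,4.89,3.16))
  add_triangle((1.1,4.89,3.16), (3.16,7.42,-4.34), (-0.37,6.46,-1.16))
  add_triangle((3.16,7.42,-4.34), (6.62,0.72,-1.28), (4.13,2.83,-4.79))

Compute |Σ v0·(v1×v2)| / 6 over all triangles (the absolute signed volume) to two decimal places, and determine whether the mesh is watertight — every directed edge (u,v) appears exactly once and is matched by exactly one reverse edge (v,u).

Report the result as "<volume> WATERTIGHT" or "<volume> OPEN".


Per-triangle v0·(v1×v2)/6:
  t1: +17.5016
  t2: +10.7084
  t3: +7.5612
  t4: +4.1135
  t5: +8.2023
  t6: +56.8984
  t7: +18.4997
  t8: +6.2777
  t9: +16.9666
  t10: +22.3722
  t11: +14.8676
  t12: +3.4304
  t13: +21.8276
  t14: +2.7309
  t15: +7.9211
  t16: +14.9402
  t17: +11.5827
  t18: +2.3033
  t19: +9.1704
  t20: +20.0553
  t21: +21.3679
Σ = +299.2989 → |volume| = 299.30

Directed edges: 63 total; 3 unmatched, e.g. (-0.96,-2.34,0.11)→(-1.99,0.31,-3.71) → open.

299.30 OPEN


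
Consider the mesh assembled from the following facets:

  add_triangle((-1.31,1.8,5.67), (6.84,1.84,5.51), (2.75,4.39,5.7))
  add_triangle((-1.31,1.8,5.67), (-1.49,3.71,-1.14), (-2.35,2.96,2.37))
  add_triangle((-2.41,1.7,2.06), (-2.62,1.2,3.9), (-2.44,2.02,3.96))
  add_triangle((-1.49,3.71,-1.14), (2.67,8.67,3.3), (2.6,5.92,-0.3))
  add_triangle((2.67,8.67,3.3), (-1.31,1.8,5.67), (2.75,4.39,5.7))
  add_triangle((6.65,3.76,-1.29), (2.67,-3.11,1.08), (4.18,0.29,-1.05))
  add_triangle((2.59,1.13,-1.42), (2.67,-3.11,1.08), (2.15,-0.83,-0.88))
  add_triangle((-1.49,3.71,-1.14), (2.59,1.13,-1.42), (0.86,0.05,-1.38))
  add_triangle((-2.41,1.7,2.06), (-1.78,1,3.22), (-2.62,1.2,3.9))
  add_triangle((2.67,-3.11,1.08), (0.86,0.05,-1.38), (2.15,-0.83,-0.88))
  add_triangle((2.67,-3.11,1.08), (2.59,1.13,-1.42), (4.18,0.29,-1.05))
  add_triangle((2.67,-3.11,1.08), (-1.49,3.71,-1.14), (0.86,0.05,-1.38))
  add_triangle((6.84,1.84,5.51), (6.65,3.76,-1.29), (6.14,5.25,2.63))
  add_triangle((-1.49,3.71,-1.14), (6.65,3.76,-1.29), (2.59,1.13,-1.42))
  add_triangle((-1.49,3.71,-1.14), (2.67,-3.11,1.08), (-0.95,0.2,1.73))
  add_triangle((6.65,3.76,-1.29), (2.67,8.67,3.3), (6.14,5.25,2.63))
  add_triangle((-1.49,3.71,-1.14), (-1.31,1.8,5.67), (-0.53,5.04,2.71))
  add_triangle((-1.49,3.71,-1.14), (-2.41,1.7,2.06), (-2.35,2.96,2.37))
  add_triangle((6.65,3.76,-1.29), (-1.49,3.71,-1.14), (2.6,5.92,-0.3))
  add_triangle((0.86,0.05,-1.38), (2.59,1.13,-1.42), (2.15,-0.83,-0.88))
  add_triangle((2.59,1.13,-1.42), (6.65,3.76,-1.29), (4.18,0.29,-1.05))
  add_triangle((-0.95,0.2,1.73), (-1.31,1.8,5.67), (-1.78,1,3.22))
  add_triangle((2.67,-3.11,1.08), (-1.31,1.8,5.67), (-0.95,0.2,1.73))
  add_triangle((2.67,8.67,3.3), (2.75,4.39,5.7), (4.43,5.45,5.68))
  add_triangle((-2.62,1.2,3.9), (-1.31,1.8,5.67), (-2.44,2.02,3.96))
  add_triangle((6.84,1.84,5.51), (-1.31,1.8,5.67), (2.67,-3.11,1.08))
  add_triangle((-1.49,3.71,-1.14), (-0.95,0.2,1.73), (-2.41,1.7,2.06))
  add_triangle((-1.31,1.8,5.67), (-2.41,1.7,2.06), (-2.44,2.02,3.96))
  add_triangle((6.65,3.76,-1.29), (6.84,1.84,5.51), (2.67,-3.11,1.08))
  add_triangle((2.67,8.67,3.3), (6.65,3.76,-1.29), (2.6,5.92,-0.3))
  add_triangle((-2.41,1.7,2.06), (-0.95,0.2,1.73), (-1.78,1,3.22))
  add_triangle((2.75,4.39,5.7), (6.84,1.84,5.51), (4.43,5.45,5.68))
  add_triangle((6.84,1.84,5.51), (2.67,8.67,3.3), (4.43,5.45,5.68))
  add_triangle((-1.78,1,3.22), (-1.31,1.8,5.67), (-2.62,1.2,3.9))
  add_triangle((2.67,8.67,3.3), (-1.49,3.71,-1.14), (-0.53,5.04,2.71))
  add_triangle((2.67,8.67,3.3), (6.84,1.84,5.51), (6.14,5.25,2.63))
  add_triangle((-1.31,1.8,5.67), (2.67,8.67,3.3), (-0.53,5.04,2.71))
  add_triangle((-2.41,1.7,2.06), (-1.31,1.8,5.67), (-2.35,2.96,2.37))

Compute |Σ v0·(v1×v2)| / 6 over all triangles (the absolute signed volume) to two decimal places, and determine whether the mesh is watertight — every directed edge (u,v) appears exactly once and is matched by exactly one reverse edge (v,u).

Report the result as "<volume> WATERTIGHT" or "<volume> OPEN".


294.36 WATERTIGHT

Per-triangle v0·(v1×v2)/6:
  t1: +19.4351
  t2: +3.2778
  t3: +0.6873
  t4: +12.5777
  t5: +20.9246
  t6: +4.8966
  t7: +1.3902
  t8: +1.9846
  t9: -0.2717
  t10: +0.4685
  t11: +0.6073
  t12: -1.2667
  t13: +22.0618
  t14: +5.1595
  t15: -1.6409
  t16: +22.7990
  t17: +7.2954
  t18: +1.6484
  t19: +8.0791
  t20: +0.7353
  t21: +2.0200
  t22: +0.3303
  t23: +2.7590
  t24: +8.7359
  t25: +1.2941
  t26: +26.7229
  t27: -0.5246
  t28: +0.1133
  t29: +31.4148
  t30: +17.2083
  t31: +0.2265
  t32: +8.1304
  t33: +13.5611
  t34: -0.0012
  t35: +10.6899
  t36: +25.7095
  t37: +12.8651
  t38: +2.2531
Σ = +294.3571 → |volume| = 294.36

Directed edges: 114 total, each appears once with its reverse present → watertight.


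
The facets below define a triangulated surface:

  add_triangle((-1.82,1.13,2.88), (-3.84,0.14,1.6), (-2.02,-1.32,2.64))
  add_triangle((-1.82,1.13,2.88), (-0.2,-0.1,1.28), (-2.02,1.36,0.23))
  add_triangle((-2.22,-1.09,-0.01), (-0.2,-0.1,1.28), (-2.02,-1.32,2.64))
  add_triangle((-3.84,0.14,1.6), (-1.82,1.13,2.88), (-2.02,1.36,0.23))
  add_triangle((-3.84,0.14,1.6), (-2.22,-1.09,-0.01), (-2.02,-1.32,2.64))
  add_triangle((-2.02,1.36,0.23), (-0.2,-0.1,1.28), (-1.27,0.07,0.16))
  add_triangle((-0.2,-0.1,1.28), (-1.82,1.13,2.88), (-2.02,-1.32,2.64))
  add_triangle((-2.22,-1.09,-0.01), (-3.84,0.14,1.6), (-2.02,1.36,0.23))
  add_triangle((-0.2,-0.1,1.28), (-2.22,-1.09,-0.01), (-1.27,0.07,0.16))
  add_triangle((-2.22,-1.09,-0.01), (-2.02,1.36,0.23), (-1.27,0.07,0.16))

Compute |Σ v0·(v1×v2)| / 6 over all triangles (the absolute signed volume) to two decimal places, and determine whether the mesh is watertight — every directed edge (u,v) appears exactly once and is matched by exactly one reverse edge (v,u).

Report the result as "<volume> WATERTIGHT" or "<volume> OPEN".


8.41 WATERTIGHT

Per-triangle v0·(v1×v2)/6:
  t1: +3.1166
  t2: -0.1708
  t3: -0.1538
  t4: +2.1631
  t5: +2.1816
  t6: -0.3311
  t7: +0.7902
  t8: +1.2281
  t9: -0.3288
  t10: -0.0828
Σ = +8.4123 → |volume| = 8.41

Directed edges: 30 total, each appears once with its reverse present → watertight.


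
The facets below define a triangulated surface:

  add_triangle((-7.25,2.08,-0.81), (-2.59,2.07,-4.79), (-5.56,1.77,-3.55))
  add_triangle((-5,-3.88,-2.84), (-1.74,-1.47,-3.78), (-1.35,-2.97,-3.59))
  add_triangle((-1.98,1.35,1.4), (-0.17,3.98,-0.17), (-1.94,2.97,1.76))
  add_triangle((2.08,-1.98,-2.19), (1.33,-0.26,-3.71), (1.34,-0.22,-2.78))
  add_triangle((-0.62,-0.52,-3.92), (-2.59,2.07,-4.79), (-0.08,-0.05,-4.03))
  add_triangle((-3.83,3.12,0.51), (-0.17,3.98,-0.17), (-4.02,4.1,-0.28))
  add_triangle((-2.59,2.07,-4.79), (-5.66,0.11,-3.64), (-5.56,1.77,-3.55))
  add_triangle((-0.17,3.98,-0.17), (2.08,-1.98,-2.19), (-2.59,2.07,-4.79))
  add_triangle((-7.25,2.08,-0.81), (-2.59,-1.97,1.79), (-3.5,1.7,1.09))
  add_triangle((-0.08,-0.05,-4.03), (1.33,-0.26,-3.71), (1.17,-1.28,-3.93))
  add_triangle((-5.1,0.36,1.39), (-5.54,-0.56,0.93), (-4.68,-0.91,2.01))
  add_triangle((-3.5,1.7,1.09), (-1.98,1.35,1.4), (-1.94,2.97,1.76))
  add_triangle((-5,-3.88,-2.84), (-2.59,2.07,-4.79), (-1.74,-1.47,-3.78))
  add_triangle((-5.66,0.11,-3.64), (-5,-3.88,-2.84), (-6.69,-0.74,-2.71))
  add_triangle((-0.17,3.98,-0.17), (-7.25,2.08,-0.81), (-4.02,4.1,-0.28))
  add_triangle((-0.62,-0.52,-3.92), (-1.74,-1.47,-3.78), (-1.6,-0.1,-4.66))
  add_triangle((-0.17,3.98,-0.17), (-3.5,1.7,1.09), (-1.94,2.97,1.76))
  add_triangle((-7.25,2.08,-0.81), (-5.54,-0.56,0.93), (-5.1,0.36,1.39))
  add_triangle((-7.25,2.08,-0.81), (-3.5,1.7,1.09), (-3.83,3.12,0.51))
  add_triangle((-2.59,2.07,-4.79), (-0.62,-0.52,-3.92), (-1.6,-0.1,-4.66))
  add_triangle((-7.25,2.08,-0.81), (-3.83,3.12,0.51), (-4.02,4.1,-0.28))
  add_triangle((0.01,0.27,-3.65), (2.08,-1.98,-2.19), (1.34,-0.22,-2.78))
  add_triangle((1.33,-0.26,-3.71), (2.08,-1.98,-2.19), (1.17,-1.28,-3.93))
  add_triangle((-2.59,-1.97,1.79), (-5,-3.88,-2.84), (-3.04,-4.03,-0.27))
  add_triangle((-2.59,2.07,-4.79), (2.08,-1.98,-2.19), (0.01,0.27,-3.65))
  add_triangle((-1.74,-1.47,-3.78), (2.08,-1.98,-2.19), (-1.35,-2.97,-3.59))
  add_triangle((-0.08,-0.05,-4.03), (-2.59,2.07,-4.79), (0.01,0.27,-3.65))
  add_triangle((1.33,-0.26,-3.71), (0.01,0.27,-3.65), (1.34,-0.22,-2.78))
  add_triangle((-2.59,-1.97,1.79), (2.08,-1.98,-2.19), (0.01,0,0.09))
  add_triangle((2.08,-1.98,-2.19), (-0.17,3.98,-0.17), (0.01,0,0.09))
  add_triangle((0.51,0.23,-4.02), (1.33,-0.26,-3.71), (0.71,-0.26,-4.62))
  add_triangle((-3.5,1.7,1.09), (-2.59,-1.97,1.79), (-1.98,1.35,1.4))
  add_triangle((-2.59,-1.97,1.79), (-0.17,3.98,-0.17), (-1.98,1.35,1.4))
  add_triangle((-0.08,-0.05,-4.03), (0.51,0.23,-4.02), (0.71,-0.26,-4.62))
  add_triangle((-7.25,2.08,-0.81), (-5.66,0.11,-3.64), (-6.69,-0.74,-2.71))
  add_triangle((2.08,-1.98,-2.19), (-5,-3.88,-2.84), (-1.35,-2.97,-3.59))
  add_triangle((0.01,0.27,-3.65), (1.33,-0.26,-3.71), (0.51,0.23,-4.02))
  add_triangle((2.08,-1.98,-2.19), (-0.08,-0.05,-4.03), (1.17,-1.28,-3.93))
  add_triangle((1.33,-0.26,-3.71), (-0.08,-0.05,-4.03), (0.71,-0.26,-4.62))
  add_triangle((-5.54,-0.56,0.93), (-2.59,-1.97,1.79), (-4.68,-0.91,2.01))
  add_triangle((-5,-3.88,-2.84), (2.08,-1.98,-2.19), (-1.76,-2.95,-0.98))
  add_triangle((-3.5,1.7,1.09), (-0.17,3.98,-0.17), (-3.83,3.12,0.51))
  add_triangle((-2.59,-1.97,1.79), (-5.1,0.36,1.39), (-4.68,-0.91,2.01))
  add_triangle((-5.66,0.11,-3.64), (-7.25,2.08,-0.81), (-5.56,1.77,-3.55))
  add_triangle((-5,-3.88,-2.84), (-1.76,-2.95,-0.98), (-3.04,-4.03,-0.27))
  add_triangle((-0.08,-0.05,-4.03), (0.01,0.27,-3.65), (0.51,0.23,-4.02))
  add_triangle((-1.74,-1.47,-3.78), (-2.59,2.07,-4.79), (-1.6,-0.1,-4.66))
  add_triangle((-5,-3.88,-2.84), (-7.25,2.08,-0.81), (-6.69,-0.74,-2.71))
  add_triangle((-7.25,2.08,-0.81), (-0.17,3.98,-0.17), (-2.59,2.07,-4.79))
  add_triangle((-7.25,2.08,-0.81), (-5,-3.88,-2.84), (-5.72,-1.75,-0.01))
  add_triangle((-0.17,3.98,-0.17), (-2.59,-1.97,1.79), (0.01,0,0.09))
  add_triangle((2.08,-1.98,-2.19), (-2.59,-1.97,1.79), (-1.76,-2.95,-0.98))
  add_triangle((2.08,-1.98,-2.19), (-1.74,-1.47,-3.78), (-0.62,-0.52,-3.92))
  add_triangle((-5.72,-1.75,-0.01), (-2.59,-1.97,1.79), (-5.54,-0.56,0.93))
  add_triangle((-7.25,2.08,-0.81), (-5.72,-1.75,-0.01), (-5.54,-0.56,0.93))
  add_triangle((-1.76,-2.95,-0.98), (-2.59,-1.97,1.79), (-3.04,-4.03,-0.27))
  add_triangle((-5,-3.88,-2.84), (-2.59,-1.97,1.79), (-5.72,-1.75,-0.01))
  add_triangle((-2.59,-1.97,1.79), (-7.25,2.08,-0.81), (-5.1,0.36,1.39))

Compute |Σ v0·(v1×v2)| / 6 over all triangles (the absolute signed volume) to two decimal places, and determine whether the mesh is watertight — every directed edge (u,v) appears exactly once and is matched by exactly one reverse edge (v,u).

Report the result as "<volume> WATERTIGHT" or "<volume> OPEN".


Per-triangle v0·(v1×v2)/6:
  t1: +3.7451
  t2: +4.1905
  t3: -0.6529
  t4: +0.3677
  t5: +1.5654
  t6: +1.8978
  t7: +4.9472
  t8: +9.9976
  t9: +6.6037
  t10: +0.9814
  t11: +1.2052
  t12: +0.6648
  t13: +9.8226
  t14: +5.6662
  t15: +1.3411
  t16: +0.9327
  t17: +2.8915
  t18: +3.0252
  t19: +2.8285
  t20: +0.9050
  t21: +2.9264
  t22: -1.1991
  t23: +1.0741
  t24: +4.5894
  t25: -1.2274
  t26: +2.8469
  t27: +0.6463
  t28: +0.0914
  t29: +0.1515
  t30: +0.1342
  t31: +0.2627
  t32: +1.6978
  t33: -0.4105
  t34: +0.2310
  t35: +6.0747
  t36: +3.0546
  t37: -0.1081
  t38: -0.1191
  t39: -0.0759
  t40: +1.3844
  t41: +4.5099
  t42: +1.3885
  t43: -0.2010
  t44: +5.9929
  t45: +1.8958
  t46: +0.1094
  t47: +1.7659
  t48: +5.2720
  t49: +21.1369
  t50: +13.3876
  t51: +0.1710
  t52: +2.8538
  t53: +2.7961
  t54: +2.9966
  t55: +4.7131
  t56: +0.0206
  t57: +7.1993
  t58: -3.6530
Σ = +157.3067 → |volume| = 157.31

Directed edges: 174 total; 6 unmatched, e.g. (-0.08,-0.05,-4.03)→(-0.62,-0.52,-3.92) → open.

157.31 OPEN


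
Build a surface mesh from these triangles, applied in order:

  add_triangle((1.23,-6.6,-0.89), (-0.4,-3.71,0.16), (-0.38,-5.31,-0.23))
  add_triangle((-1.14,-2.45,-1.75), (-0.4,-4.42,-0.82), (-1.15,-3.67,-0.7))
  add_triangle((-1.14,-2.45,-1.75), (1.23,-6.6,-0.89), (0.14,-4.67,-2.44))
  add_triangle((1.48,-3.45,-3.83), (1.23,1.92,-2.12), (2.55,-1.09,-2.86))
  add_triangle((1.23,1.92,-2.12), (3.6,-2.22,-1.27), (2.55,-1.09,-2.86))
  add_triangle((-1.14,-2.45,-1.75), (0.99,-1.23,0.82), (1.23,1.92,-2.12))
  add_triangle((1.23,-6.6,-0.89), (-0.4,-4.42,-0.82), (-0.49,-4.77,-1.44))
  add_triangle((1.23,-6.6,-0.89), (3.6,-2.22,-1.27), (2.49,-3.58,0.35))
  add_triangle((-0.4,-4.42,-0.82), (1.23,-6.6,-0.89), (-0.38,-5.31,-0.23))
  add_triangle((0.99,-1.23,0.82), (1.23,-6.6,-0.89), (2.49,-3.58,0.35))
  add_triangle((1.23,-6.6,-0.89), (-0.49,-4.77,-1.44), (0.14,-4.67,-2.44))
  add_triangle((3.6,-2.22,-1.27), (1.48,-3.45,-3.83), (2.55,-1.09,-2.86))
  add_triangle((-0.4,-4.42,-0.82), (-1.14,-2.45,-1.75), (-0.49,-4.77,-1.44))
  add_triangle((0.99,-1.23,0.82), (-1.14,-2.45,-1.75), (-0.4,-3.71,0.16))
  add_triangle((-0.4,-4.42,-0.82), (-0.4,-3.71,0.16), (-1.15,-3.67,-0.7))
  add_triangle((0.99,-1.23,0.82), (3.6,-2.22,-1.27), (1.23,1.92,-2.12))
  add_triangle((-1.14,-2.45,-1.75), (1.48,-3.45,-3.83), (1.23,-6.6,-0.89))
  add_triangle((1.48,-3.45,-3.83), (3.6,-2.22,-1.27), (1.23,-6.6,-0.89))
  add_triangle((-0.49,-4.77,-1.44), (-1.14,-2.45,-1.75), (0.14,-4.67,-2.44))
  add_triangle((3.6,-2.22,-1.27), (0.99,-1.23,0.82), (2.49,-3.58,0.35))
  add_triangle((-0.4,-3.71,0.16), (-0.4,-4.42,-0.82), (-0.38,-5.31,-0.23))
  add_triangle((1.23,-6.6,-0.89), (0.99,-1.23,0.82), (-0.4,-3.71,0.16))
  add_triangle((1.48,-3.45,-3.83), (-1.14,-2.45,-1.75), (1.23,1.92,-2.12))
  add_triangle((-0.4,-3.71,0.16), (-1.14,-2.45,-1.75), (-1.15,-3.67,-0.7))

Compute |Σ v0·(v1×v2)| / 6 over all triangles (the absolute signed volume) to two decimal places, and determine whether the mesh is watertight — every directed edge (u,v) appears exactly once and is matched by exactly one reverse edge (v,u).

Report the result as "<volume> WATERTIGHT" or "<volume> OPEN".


43.58 WATERTIGHT

Per-triangle v0·(v1×v2)/6:
  t1: +0.4112
  t2: +0.7676
  t3: -2.0388
  t4: +3.1423
  t5: +2.6625
  t6: -2.4608
  t7: +0.7328
  t8: +4.8650
  t9: +0.9917
  t10: +1.2799
  t11: +2.1058
  t12: +3.9422
  t13: +0.3198
  t14: -0.8727
  t15: +0.5120
  t16: +1.2524
  t17: +7.2165
  t18: +10.8995
  t19: +1.2253
  t20: +0.9777
  t21: +0.0986
  t22: +1.7361
  t23: +4.2109
  t24: -0.4007
Σ = +43.5766 → |volume| = 43.58

Directed edges: 72 total, each appears once with its reverse present → watertight.


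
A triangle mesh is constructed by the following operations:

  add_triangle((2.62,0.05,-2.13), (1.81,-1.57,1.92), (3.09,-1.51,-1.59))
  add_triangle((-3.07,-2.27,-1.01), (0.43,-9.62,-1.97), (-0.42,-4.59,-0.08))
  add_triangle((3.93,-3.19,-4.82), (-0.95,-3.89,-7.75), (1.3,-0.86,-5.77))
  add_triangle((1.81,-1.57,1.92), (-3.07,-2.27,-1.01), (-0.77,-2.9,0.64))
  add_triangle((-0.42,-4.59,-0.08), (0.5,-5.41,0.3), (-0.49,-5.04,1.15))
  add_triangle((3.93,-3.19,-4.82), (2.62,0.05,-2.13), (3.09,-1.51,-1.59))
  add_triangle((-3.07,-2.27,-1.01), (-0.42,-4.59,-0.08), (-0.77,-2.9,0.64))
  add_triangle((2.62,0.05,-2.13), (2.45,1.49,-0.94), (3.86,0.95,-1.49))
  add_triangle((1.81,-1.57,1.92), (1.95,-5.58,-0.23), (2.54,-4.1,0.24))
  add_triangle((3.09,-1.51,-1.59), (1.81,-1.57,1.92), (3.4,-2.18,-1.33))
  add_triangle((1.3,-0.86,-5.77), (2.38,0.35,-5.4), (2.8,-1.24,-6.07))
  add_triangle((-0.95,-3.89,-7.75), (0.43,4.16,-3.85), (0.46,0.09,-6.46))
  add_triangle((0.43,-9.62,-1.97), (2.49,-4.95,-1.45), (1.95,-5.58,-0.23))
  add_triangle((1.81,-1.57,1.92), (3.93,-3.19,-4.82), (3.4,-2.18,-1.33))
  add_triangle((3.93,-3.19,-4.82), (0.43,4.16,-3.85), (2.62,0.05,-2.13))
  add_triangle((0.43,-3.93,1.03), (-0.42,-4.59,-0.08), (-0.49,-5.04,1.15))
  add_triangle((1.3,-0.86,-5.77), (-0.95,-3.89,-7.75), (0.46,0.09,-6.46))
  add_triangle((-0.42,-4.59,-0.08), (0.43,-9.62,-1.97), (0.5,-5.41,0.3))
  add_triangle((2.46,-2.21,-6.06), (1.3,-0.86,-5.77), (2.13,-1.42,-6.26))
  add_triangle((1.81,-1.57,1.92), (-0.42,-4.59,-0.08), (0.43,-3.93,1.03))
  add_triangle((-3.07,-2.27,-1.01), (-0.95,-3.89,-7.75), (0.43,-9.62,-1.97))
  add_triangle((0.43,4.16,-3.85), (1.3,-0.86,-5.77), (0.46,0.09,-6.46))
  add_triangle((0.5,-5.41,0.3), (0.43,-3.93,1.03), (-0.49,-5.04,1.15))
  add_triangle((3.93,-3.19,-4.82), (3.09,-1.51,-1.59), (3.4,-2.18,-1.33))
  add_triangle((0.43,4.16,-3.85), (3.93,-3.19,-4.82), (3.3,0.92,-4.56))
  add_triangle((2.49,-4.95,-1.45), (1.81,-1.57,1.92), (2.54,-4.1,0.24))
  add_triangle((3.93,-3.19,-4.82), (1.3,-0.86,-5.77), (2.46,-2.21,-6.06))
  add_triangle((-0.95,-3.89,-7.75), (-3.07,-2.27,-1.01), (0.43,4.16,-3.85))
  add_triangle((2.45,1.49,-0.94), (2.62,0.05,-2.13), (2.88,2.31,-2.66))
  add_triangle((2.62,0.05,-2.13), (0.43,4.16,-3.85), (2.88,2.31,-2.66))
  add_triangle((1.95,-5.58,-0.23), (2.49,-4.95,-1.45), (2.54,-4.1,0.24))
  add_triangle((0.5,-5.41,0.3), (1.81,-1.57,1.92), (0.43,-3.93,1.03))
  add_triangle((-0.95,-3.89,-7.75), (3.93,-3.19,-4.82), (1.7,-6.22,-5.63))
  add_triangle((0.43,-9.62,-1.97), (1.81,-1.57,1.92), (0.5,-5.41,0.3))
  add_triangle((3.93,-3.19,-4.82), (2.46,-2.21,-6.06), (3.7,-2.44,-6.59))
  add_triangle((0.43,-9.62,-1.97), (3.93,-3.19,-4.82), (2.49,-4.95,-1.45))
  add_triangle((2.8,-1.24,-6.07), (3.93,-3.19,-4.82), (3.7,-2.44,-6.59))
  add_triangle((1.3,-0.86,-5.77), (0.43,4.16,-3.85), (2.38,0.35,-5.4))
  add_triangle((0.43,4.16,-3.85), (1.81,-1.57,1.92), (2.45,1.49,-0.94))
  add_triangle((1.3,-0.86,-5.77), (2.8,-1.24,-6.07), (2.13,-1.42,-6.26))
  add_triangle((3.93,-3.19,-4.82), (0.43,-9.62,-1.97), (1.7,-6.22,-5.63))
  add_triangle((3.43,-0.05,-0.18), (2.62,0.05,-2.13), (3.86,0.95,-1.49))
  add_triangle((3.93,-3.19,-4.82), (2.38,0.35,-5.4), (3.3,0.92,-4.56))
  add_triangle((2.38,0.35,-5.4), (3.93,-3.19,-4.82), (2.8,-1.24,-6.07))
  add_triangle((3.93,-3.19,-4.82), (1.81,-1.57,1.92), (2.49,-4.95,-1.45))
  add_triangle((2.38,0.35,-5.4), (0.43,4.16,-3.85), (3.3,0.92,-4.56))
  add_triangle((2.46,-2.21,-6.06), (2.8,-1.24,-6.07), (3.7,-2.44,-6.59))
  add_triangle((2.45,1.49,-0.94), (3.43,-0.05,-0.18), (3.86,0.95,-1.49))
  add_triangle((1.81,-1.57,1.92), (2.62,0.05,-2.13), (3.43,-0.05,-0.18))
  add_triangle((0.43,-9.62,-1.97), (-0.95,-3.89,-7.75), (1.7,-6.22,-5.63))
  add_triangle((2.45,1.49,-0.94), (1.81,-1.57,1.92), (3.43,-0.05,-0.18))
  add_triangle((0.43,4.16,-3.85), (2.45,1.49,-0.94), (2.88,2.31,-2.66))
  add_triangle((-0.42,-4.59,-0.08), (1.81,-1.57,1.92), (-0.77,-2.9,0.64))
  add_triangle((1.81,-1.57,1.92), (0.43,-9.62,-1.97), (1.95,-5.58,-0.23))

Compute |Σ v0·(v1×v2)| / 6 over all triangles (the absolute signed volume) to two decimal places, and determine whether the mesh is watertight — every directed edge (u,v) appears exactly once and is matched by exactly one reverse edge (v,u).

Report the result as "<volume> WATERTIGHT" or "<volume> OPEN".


Per-triangle v0·(v1×v2)/6:
  t1: +1.6775
  t2: +4.9192
  t3: +13.8882
  t4: +0.2502
  t5: +0.9509
  t6: +2.4280
  t7: +1.8867
  t8: +0.6362
  t9: +1.5639
  t10: +0.6133
  t11: +1.9659
  t12: +5.9691
  t13: +4.5096
  t14: +1.7597
  t15: +7.9367
  t16: -0.7719
  t17: +5.3479
  t18: +1.7672
  t19: +0.3917
  t20: -0.4655
  t21: +34.3751
  t22: +4.0888
  t23: +0.7523
  t24: +1.0214
  t25: -6.3176
  t26: +0.2752
  t27: -0.9722
  t28: +21.1309
  t29: +1.2365
  t30: +2.8692
  t31: +1.5721
  t32: +1.1087
  t33: +17.4403
  t34: +2.9994
  t35: +1.4093
  t36: +12.5071
  t37: +0.4156
  t38: +5.7818
  t39: +0.1431
  t40: +0.4388
  t41: +16.9535
  t42: +1.0813
  t43: +5.0818
  t44: +2.2613
  t45: +7.8361
  t46: +5.2528
  t47: +1.0203
  t48: +0.6561
  t49: +1.6567
  t50: +23.7028
  t51: +1.0414
  t52: +1.6350
  t53: +1.7838
  t54: +3.5658
Σ = +233.0290 → |volume| = 233.03

Directed edges: 162 total; 6 unmatched, e.g. (1.81,-1.57,1.92)→(-3.07,-2.27,-1.01) → open.

233.03 OPEN


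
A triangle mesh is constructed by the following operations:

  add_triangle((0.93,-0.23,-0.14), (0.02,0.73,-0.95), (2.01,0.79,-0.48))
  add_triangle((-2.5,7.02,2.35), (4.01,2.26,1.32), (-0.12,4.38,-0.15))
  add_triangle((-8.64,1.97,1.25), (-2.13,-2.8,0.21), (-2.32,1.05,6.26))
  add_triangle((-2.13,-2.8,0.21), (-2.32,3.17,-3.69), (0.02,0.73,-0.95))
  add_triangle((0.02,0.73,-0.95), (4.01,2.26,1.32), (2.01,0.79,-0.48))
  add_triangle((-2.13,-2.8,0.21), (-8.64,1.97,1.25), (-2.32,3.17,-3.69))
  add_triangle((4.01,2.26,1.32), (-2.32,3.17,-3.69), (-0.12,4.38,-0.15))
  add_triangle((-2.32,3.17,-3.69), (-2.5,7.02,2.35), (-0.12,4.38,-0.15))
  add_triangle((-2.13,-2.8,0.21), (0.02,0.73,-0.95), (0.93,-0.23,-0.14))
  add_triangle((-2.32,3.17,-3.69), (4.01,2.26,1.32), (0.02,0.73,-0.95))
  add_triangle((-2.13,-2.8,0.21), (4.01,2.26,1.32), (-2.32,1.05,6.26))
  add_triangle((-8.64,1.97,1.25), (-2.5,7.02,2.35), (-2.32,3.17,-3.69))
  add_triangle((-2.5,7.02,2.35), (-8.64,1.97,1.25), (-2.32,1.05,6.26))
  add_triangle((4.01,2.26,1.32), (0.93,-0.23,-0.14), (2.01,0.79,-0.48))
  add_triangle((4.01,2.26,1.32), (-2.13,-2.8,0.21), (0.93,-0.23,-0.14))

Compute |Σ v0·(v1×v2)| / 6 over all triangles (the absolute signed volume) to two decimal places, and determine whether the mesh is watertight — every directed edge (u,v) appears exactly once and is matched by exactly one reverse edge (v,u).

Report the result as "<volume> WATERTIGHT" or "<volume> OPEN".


Per-triangle v0·(v1×v2)/6:
  t1: +0.1687
  t2: +10.0541
  t3: +27.9565
  t4: +1.1143
  t5: +0.7676
  t6: +19.4201
  t7: +8.3678
  t8: +10.2562
  t9: +0.5009
  t10: +1.4569
  t11: +8.9442
  t12: +44.9518
  t13: +53.5334
  t14: +0.4732
  t15: +0.9362
Σ = +188.9017 → |volume| = 188.90

Directed edges: 45 total; 3 unmatched, e.g. (-2.5,7.02,2.35)→(4.01,2.26,1.32) → open.

188.90 OPEN


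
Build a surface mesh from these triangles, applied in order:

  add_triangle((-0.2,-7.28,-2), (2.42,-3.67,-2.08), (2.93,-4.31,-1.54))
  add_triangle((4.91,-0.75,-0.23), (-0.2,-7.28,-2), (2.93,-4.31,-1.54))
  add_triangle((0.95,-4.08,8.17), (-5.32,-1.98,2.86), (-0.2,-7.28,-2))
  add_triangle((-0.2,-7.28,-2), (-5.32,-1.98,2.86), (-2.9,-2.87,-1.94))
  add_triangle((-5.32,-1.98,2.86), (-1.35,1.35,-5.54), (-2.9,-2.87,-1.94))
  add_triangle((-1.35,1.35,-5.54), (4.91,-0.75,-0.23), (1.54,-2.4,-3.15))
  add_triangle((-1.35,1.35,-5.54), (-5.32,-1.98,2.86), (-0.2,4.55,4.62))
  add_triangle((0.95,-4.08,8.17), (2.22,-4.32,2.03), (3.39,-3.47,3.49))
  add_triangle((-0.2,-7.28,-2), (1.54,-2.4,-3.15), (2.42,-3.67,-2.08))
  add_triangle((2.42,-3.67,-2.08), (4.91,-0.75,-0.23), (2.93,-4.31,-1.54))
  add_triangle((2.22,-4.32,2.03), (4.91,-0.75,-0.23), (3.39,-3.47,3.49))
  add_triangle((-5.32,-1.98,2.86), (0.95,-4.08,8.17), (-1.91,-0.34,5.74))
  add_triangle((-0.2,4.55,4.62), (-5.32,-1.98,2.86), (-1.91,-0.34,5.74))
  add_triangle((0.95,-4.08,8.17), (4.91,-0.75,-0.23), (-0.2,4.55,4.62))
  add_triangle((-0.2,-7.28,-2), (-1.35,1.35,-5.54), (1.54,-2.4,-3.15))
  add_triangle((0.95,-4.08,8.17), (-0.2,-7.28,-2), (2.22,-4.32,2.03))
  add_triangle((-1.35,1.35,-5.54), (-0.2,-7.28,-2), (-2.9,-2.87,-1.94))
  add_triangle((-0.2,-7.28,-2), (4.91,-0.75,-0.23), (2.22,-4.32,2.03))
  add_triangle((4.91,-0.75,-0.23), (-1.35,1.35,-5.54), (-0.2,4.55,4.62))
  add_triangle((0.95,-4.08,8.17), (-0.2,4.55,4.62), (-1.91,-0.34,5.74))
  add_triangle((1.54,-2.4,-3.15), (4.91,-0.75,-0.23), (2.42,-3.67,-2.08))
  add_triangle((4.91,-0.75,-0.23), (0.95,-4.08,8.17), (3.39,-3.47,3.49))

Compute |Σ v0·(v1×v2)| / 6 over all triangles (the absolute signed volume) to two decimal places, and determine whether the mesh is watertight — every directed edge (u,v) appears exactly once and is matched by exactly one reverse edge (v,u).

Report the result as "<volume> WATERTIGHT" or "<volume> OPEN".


Per-triangle v0·(v1×v2)/6:
  t1: +2.8755
  t2: +2.0408
  t3: +63.7454
  t4: +19.0088
  t5: +15.6955
  t6: +12.8070
  t7: +33.1034
  t8: +8.7690
  t9: +5.5296
  t10: +2.4276
  t11: +6.7313
  t12: +21.3826
  t13: +17.8418
  t14: +45.2271
  t15: +15.7093
  t16: +22.2184
  t17: +18.2949
  t18: +19.3125
  t19: +25.0387
  t20: +21.5299
  t21: +4.8287
  t22: +8.0958
Σ = +392.2134 → |volume| = 392.21

Directed edges: 66 total, each appears once with its reverse present → watertight.

392.21 WATERTIGHT


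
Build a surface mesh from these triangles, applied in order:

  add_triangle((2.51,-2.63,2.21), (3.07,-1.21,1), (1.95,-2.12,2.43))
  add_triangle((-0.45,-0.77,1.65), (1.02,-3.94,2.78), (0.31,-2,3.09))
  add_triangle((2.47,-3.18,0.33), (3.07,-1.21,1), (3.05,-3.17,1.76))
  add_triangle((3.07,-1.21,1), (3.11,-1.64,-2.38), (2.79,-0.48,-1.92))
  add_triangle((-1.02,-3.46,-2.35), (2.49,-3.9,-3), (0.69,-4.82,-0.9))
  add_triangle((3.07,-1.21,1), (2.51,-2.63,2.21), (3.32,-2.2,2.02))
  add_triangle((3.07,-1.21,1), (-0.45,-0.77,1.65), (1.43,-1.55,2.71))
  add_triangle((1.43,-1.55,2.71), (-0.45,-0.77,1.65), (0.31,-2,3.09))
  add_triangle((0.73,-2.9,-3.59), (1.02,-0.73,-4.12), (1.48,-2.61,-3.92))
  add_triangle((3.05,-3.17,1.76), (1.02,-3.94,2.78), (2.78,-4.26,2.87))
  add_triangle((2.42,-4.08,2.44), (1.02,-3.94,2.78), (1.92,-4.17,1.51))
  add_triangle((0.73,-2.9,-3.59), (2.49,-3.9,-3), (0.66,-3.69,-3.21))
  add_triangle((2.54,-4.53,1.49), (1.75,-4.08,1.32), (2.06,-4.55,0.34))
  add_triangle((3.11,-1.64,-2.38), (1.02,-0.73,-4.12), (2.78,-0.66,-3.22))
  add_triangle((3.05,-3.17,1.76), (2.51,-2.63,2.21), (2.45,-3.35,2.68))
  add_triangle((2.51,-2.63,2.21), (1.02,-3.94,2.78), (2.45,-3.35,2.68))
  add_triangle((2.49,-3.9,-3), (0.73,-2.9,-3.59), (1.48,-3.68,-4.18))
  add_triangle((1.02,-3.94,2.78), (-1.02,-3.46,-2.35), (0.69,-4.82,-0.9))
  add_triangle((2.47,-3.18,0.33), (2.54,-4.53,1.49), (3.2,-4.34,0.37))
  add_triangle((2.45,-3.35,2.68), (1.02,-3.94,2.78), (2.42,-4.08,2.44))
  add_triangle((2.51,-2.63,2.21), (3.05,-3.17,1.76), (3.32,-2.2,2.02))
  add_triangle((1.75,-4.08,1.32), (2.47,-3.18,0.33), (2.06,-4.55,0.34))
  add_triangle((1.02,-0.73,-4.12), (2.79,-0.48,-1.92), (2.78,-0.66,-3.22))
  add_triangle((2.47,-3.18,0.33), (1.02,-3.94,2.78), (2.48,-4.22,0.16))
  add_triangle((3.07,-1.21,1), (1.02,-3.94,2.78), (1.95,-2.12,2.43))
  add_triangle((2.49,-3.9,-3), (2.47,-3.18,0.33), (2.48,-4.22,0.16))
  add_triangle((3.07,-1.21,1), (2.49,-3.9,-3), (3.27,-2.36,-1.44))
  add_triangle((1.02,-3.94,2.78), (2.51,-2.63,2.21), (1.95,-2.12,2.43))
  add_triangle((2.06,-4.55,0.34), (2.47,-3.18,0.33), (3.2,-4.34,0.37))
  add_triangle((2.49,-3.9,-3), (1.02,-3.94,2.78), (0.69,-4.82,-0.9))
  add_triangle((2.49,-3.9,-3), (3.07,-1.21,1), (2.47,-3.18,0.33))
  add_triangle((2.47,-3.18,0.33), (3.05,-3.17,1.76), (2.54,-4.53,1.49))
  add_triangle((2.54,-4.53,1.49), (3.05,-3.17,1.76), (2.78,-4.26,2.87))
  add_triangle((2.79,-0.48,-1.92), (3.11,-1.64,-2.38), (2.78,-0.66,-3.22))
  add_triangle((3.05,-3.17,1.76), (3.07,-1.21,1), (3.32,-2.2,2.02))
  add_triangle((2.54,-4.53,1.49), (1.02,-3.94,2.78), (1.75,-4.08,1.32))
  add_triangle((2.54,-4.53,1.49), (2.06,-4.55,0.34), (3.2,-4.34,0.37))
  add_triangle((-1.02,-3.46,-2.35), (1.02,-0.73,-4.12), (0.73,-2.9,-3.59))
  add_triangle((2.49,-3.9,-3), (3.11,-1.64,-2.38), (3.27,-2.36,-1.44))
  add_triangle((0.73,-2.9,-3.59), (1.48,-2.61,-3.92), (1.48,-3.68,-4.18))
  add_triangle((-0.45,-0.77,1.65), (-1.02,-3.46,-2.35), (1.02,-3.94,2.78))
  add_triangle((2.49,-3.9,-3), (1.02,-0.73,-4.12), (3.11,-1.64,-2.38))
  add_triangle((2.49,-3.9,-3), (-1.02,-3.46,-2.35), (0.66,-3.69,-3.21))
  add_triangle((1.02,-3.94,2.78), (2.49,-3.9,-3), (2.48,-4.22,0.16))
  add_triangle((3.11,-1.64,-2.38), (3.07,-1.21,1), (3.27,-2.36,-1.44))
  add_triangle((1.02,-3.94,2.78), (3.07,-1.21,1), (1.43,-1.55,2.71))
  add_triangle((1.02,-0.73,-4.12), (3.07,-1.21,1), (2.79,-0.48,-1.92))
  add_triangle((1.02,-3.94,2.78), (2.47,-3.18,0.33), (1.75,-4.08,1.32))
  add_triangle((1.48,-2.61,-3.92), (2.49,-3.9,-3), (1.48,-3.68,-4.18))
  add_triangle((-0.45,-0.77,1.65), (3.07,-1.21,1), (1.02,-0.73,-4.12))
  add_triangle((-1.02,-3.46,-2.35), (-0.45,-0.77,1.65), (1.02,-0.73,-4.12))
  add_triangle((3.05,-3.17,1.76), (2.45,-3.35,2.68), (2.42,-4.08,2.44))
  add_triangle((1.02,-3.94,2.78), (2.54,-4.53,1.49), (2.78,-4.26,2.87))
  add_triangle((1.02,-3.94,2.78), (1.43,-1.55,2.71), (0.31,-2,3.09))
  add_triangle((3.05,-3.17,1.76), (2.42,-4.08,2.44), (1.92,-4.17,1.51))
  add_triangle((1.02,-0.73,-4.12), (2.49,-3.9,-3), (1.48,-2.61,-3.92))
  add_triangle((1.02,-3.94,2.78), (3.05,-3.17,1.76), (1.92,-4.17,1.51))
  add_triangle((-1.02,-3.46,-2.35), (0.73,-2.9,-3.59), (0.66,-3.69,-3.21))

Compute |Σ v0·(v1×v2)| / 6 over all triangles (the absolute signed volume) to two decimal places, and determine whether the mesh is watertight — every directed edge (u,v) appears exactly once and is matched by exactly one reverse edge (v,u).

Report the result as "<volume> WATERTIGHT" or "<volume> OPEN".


56.94 WATERTIGHT

Per-triangle v0·(v1×v2)/6:
  t1: +0.5439
  t2: +0.5649
  t3: +1.3432
  t4: +1.6753
  t5: +5.4096
  t6: -0.1528
  t7: -0.1811
  t8: +0.2424
  t9: +1.0009
  t10: -0.3262
  t11: +1.0405
  t12: +1.2275
  t13: +0.4614
  t14: +1.5039
  t15: +0.2974
  t16: -0.0117
  t17: +0.2154
  t18: +3.6555
  t19: +0.1341
  t20: +0.7393
  t21: +0.4853
  t22: -0.7999
  t23: -0.0482
  t24: +1.3031
  t25: -1.5565
  t26: +1.3602
  t27: +1.6523
  t28: +0.7960
  t29: -0.0508
  t30: +6.2878
  t31: +3.5940
  t32: +1.0599
  t33: +1.1992
  t34: +0.6512
  t35: +0.5954
  t36: +0.6222
  t37: +1.0615
  t38: +2.1582
  t39: +1.7852
  t40: +0.3338
  t41: +3.4352
  t42: +4.3688
  t43: +1.1232
  t44: +2.5017
  t45: +1.3287
  t46: +2.8272
  t47: -1.8863
  t48: -0.8138
  t49: +0.9174
  t50: -2.4596
  t51: -1.0817
  t52: +0.5809
  t53: +1.7573
  t54: +1.3546
  t55: +0.8337
  t56: +1.1196
  t57: -1.8337
  t58: +0.9899
Σ = +56.9367 → |volume| = 56.94

Directed edges: 174 total, each appears once with its reverse present → watertight.


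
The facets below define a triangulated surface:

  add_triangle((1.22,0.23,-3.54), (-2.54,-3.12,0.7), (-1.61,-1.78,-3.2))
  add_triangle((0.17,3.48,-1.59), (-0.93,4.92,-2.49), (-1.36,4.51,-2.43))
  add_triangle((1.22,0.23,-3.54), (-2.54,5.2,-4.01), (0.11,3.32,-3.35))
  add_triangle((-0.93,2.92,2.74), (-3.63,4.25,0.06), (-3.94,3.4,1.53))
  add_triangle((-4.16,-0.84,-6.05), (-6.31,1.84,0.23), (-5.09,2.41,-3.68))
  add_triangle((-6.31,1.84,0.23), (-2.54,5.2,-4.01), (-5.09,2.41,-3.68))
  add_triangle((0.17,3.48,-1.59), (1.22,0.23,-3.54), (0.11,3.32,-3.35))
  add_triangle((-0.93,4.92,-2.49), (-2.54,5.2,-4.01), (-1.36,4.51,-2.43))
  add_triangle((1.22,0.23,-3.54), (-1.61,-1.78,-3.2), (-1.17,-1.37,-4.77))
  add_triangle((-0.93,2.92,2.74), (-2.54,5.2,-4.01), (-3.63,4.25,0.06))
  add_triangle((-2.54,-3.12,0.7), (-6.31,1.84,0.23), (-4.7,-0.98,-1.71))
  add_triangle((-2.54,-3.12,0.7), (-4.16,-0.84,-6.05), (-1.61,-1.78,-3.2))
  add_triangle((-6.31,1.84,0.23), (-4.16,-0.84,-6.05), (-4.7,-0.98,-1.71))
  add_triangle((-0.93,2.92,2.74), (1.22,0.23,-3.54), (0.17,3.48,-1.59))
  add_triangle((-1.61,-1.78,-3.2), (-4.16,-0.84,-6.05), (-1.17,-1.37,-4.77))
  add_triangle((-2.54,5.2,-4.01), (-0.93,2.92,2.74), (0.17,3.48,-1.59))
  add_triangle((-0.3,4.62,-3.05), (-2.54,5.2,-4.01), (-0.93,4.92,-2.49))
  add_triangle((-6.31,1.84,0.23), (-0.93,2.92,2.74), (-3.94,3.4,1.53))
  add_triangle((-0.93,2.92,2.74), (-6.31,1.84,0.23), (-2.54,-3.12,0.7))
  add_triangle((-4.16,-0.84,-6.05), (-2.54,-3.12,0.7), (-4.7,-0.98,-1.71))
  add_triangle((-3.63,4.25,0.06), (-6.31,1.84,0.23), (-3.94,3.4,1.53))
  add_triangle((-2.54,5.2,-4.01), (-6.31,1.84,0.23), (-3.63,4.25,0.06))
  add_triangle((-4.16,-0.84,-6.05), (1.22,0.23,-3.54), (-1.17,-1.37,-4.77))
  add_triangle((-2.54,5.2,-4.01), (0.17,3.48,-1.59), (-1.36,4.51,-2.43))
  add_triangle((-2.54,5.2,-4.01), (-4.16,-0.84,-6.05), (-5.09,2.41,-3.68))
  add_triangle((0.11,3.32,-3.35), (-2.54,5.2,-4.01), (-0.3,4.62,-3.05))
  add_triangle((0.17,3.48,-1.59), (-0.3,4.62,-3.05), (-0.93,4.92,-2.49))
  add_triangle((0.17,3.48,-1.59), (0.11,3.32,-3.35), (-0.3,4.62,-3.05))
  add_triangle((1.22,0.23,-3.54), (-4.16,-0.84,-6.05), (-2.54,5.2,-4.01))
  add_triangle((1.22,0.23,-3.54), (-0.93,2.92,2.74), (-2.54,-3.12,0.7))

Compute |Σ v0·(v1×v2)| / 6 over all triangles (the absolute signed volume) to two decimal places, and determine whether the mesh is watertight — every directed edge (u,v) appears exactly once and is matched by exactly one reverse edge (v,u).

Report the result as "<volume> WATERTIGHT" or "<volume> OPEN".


169.19 WATERTIGHT

Per-triangle v0·(v1×v2)/6:
  t1: +2.2248
  t2: -0.0289
  t3: +4.1347
  t4: +3.6223
  t5: +14.3840
  t6: +14.1341
  t7: +1.3891
  t8: +0.3852
  t9: +0.6115
  t10: +8.1586
  t11: +9.1399
  t12: +5.9843
  t13: +11.2682
  t14: +0.7193
  t15: +2.4204
  t16: +7.6189
  t17: +1.5568
  t18: +2.5444
  t19: +12.6792
  t20: +9.1702
  t21: +4.8244
  t22: +13.4307
  t23: +4.1426
  t24: -0.8992
  t25: +15.4979
  t26: +2.1088
  t27: +0.5637
  t28: +0.5305
  t29: +21.0531
  t30: -4.1758
Σ = +169.1939 → |volume| = 169.19

Directed edges: 90 total, each appears once with its reverse present → watertight.


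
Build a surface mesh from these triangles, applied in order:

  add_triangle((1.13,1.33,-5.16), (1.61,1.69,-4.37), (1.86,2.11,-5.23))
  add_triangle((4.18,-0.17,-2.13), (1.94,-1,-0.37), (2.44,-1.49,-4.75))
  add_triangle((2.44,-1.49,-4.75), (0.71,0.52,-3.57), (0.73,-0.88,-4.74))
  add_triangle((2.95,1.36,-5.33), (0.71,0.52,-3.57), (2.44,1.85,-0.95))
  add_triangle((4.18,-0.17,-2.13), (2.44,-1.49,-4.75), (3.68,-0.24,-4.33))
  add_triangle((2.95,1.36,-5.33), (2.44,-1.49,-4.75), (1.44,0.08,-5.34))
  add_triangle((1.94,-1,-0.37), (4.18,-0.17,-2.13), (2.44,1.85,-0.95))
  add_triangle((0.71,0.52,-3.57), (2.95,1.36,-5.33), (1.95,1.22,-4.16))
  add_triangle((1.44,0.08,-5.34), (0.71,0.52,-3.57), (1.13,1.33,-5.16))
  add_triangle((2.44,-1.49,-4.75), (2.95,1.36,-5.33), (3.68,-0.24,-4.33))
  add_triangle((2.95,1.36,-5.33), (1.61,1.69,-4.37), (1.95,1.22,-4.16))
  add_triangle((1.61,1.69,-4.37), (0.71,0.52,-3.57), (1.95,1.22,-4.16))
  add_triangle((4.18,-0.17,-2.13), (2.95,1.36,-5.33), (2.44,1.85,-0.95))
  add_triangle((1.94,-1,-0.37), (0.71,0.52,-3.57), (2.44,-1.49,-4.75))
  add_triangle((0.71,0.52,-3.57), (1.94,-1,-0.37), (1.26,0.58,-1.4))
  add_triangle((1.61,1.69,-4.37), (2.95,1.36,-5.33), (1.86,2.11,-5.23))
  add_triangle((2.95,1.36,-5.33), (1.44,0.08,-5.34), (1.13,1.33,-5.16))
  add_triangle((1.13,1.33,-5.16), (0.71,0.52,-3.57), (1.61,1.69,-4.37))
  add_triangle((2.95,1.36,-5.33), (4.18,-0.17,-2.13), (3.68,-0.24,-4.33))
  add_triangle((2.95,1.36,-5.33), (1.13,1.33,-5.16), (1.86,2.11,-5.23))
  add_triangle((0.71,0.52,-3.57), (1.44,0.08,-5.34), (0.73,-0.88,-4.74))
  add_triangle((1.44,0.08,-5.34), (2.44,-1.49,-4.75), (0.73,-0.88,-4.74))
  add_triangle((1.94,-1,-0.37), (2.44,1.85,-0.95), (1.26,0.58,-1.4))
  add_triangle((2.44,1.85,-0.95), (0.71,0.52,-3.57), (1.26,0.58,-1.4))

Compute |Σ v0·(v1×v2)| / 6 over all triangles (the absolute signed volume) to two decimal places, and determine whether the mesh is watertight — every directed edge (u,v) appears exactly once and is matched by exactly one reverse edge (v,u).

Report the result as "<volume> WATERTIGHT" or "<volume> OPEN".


Per-triangle v0·(v1×v2)/6:
  t1: -0.0815
  t2: +2.8495
  t3: -1.6733
  t4: +1.1431
  t5: +2.1578
  t6: +3.4224
  t7: +1.0282
  t8: -0.3007
  t9: +0.1732
  t10: +3.3065
  t11: -0.0661
  t12: -0.4330
  t13: +5.4991
  t14: -1.4853
  t15: -1.0332
  t16: -0.0287
  t17: +1.9844
  t18: -0.1899
  t19: +2.7718
  t20: +1.1767
  t21: +0.4415
  t22: +1.7428
  t23: -0.9726
  t24: -0.4959
Σ = +20.9366 → |volume| = 20.94

Directed edges: 72 total, each appears once with its reverse present → watertight.

20.94 WATERTIGHT


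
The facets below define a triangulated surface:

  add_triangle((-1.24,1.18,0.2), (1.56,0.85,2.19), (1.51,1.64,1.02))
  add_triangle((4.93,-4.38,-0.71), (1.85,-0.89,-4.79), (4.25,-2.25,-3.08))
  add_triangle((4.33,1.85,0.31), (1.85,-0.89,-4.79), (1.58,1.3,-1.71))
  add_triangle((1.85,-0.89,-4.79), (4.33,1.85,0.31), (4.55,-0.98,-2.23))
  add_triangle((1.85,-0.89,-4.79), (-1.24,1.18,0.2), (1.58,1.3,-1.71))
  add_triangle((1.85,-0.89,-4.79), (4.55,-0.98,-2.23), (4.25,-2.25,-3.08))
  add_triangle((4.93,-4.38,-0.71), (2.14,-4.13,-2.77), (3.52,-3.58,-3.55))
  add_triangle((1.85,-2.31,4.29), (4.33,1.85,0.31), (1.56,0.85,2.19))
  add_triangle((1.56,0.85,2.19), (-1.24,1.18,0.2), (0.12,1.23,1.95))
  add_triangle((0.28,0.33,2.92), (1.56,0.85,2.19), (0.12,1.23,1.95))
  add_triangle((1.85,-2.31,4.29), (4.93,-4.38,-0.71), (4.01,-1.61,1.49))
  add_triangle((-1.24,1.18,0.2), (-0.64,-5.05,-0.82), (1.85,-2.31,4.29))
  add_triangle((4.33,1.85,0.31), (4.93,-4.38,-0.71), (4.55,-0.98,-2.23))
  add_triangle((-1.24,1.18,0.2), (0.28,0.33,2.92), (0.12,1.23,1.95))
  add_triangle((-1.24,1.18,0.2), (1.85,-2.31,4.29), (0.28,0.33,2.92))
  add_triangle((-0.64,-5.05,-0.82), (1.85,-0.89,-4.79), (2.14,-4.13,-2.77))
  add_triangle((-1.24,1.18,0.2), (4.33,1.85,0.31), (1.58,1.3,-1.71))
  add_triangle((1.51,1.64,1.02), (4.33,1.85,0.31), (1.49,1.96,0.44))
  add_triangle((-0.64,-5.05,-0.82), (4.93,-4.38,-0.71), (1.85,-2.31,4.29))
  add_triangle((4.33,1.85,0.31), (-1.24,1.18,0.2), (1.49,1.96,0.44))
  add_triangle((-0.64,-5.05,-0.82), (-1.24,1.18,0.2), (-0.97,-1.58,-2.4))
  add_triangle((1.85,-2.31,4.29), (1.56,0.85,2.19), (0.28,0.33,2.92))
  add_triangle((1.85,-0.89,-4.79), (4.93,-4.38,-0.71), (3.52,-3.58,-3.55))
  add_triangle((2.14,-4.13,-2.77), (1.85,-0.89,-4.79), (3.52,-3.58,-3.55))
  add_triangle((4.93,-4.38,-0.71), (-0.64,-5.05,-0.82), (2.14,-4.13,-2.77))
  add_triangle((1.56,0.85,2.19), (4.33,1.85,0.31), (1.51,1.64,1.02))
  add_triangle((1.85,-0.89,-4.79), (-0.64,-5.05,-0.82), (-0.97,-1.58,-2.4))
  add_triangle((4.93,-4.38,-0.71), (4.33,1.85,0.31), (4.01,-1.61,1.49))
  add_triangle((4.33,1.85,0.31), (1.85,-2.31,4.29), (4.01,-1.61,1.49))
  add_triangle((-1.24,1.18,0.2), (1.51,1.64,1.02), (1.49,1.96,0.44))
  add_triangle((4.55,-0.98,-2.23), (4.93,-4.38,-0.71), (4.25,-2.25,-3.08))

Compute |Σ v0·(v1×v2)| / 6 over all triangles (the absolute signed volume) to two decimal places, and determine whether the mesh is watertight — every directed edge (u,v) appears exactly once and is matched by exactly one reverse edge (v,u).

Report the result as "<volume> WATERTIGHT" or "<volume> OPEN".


140.07 OPEN

Per-triangle v0·(v1×v2)/6:
  t1: +0.9430
  t2: +4.1432
  t3: +4.4309
  t4: +7.2877
  t5: +2.3407
  t6: +3.5586
  t7: +4.6570
  t8: +5.2007
  t9: +0.2719
  t10: +0.6830
  t11: +8.4425
  t12: +5.4711
  t13: +9.7204
  t14: +0.5810
  t15: +0.9023
  t16: +6.9456
  t17: +2.3798
  t18: +0.6316
  t19: +21.5347
  t20: +0.1355
  t21: +2.5123
  t22: +2.2580
  t23: +3.5669
  t24: +3.7072
  t25: +9.6948
  t26: +1.3714
  t27: +6.5507
  t28: +8.1801
  t29: +7.2796
  t30: +0.4495
  t31: +4.2357
Σ = +140.0673 → |volume| = 140.07

Directed edges: 93 total; 3 unmatched, e.g. (1.85,-0.89,-4.79)→(-1.24,1.18,0.2) → open.


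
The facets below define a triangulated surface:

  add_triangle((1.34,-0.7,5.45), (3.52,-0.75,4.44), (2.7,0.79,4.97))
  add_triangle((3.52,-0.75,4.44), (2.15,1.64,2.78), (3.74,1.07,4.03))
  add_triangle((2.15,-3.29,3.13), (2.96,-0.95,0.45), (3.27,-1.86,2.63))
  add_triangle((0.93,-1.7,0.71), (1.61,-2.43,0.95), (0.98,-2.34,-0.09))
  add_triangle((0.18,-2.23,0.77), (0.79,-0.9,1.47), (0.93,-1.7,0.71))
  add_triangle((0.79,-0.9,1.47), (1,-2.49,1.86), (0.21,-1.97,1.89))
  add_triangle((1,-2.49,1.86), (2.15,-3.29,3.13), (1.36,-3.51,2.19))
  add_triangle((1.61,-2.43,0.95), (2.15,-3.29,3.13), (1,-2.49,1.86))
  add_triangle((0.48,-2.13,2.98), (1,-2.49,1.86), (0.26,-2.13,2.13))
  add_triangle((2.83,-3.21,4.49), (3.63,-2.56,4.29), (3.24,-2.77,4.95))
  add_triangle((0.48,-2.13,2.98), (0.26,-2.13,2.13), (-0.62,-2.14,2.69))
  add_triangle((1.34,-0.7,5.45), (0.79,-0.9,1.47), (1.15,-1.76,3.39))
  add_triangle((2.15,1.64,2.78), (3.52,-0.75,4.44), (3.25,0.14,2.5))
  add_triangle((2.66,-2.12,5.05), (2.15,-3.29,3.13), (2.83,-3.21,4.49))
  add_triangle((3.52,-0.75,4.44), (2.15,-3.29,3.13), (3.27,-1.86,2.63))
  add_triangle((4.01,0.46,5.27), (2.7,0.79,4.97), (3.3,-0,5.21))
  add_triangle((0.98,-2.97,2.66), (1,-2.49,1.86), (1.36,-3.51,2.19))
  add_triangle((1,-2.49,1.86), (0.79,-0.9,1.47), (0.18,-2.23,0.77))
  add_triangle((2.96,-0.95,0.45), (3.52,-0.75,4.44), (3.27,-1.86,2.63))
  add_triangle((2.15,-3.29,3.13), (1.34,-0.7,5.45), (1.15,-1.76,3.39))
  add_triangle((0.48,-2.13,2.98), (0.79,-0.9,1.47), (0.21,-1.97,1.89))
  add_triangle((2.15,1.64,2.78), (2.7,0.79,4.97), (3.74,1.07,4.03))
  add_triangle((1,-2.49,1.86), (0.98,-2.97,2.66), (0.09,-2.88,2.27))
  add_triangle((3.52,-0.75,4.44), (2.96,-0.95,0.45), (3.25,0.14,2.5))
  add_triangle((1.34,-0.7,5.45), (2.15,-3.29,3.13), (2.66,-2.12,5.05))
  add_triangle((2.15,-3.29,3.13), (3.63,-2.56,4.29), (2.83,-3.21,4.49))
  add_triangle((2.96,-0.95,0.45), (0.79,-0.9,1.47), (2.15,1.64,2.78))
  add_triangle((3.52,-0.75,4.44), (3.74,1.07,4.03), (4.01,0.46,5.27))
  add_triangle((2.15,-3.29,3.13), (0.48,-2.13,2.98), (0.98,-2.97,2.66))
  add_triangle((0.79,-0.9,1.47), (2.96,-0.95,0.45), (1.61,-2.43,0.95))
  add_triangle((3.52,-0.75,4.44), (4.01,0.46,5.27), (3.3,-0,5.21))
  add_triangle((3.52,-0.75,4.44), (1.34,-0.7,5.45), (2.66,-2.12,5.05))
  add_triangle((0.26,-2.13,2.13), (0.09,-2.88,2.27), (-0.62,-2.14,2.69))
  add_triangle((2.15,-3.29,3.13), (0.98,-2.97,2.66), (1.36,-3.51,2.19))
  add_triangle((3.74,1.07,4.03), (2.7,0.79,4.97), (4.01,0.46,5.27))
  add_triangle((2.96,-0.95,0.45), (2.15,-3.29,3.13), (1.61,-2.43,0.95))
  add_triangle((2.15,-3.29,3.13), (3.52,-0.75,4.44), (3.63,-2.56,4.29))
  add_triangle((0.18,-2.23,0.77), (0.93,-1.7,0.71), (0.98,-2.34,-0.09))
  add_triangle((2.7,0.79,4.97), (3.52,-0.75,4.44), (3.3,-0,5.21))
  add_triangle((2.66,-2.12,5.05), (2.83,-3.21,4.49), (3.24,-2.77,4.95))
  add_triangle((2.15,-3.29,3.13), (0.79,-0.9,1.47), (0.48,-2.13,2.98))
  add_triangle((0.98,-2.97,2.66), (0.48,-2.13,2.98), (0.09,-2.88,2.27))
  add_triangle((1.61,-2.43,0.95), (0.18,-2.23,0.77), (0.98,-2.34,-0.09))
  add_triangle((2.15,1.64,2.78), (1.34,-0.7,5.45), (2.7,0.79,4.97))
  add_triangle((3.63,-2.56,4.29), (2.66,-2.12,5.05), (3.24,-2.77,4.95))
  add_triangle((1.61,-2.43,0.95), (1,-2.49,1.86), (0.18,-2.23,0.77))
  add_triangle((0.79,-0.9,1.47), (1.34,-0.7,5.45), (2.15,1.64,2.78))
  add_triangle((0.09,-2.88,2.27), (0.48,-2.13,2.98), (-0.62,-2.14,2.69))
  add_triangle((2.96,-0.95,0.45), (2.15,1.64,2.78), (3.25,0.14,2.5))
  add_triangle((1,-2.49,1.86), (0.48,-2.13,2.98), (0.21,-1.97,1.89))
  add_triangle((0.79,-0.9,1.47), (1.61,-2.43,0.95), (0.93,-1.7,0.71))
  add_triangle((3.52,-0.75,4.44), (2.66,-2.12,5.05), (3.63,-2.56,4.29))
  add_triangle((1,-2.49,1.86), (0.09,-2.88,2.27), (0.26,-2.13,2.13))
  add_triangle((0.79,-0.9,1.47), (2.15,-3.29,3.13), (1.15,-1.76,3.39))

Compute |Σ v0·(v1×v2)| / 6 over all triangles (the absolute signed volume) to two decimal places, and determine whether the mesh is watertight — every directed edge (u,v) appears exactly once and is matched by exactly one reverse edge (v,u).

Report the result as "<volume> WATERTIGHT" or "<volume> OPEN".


Per-triangle v0·(v1×v2)/6:
  t1: +3.3918
  t2: -0.9208
  t3: +1.6149
  t4: -0.0904
  t5: -0.3088
  t6: -0.2668
  t7: -0.1347
  t8: +0.4745
  t9: -0.2592
  t10: +0.4873
  t11: -0.3089
  t12: -0.3112
  t13: +2.0020
  t14: +0.2142
  t15: +2.7685
  t16: +0.6399
  t17: -0.0472
  t18: +0.0776
  t19: +1.9609
  t20: +0.8306
  t21: -0.1630
  t22: +1.3114
  t23: +0.1849
  t24: +1.9033
  t25: +1.8757
  t26: +0.7965
  t27: -2.3340
  t28: +0.7623
  t29: +0.5852
  t30: -1.0492
  t31: +0.7203
  t32: +3.0139
  t33: -0.2419
  t34: +0.5208
  t35: +0.8931
  t36: +1.7413
  t37: -0.9179
  t38: -0.3008
  t39: -0.1937
  t40: +0.4348
  t41: +0.4125
  t42: +0.4908
  t43: +0.5045
  t44: +0.7785
  t45: +0.3939
  t46: +0.4927
  t47: -1.7248
  t48: +0.6281
  t49: +0.8740
  t50: +0.2698
  t51: -0.0925
  t52: +2.0394
  t53: -0.2092
  t54: -0.1899
Σ = +26.0248 → |volume| = 26.02

Directed edges: 162 total, each appears once with its reverse present → watertight.

26.02 WATERTIGHT
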